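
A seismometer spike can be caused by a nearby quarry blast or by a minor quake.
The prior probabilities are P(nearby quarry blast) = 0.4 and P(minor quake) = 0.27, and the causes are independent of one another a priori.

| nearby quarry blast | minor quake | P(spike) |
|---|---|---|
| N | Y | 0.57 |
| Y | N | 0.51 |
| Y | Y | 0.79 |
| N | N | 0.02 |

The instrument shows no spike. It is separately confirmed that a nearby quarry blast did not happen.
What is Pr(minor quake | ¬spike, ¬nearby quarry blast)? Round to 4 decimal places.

Sum P(¬spike|·) weighted by the priors over both values of minor quake:
  P(¬spike | ¬nearby quarry blast) = 0.98×0.73 + 0.43×0.27
        = 0.715400 + 0.116100 = 0.831500
Configurations with minor quake contribute 0.116100, so
  P(minor quake | ¬spike, ¬nearby quarry blast) = 0.116100 / 0.831500 ≈ 0.1396

Pr(minor quake | ¬spike, ¬nearby quarry blast) ≈ 0.1396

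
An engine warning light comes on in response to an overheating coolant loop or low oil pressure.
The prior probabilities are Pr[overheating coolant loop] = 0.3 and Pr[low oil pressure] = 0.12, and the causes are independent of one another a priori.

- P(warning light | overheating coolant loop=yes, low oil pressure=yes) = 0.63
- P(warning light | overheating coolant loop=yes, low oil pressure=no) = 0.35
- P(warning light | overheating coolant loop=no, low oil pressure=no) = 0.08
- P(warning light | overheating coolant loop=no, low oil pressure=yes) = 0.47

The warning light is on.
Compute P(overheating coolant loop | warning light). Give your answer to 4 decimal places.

Enumerate the 4 (overheating coolant loop, low oil pressure) configurations and weight by the priors:
  P(warning light) = 0.08·0.7·0.88 + 0.47·0.7·0.12 + 0.35·0.3·0.88 + 0.63·0.3·0.12
        = 0.049280 + 0.039480 + 0.092400 + 0.022680 = 0.203840
Configurations with overheating coolant loop contribute 0.115080, so
  P(overheating coolant loop | warning light) = 0.115080 / 0.203840 ≈ 0.5646

P(overheating coolant loop | warning light) ≈ 0.5646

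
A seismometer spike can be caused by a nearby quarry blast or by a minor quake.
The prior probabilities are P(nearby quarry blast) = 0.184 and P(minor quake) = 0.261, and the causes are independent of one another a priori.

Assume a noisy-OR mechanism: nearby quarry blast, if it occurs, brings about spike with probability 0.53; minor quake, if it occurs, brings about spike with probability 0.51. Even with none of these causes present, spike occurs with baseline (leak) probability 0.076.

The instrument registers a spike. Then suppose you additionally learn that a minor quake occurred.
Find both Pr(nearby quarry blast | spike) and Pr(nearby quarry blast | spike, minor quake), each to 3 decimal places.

Under noisy-OR, P(spike | causes) = 1 − (1−0.076)·∏(1−qᵢ) over the active causes.
P(spike) = 0.076*0.816*0.739 + 0.54724*0.816*0.261 + 0.56572*0.184*0.739 + 0.787203*0.184*0.261 = 0.045830 + 0.116549 + 0.076924 + 0.037805 = 0.277108
Restricting to configurations with nearby quarry blast present: 0.076924 + 0.037805 = 0.114729.
So P(nearby quarry blast | spike) = 0.114729/0.277108 ≈ 0.414.

Now condition on the additional information:
Sum P(spike|·) weighted by the priors over both values of nearby quarry blast:
  P(spike | minor quake) = 0.54724×0.816 + 0.787203×0.184
        = 0.446548 + 0.144845 = 0.591393
The terms with nearby quarry blast present sum to 0.144845, so
  P(nearby quarry blast | spike, minor quake) = 0.144845 / 0.591393 ≈ 0.245
This is intercausal reasoning (explaining away): once minor quake accounts for the spike, nearby quarry blast becomes less likely.

Pr(nearby quarry blast | spike) ≈ 0.414; Pr(nearby quarry blast | spike, minor quake) ≈ 0.245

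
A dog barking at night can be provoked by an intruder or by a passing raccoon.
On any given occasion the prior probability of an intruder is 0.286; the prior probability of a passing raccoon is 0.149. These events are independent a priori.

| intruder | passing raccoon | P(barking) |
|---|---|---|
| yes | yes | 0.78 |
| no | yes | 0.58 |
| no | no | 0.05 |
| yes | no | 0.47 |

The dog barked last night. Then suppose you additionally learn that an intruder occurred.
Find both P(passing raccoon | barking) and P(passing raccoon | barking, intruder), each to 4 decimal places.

P(barking) = 0.05*0.714*0.851 + 0.58*0.714*0.149 + 0.47*0.286*0.851 + 0.78*0.286*0.149 = 0.030381 + 0.061704 + 0.114391 + 0.033239 = 0.239715
Of this, 0.094943 comes from 0.061704 + 0.033239 (the passing raccoon=true cases).
So P(passing raccoon | barking) = 0.094943/0.239715 ≈ 0.3961.

Now condition on the additional information:
For the numerator, keep only passing raccoon=true terms: 0.78*0.149 = 0.116220
The normalizing constant is 0.47*0.851 + 0.78*0.149 = 0.516190
P(passing raccoon | barking, intruder) = 0.116220/0.516190 ≈ 0.2251
The drop from 0.3961 to 0.2251 is the explaining-away (discounting) effect.

P(passing raccoon | barking) ≈ 0.3961; P(passing raccoon | barking, intruder) ≈ 0.2251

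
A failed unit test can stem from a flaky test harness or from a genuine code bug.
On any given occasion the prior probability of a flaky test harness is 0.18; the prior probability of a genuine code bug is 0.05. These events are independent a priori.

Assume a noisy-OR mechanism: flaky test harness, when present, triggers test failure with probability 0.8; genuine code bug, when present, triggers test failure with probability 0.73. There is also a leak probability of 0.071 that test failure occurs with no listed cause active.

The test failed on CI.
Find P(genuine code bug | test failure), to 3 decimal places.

P(genuine code bug | test failure) ≈ 0.168

Under noisy-OR, P(test failure | causes) = 1 − (1−0.071)·∏(1−qᵢ) over the active causes.
Weight on genuine code bug=true, given the evidence: 0.030716 + 0.008549 = 0.039265
The normalizing constant is 0.071*0.82*0.95 + 0.74917*0.82*0.05 + 0.8142*0.18*0.95 + 0.949834*0.18*0.05 = 0.233802
P(genuine code bug | test failure) = 0.039265/0.233802 ≈ 0.168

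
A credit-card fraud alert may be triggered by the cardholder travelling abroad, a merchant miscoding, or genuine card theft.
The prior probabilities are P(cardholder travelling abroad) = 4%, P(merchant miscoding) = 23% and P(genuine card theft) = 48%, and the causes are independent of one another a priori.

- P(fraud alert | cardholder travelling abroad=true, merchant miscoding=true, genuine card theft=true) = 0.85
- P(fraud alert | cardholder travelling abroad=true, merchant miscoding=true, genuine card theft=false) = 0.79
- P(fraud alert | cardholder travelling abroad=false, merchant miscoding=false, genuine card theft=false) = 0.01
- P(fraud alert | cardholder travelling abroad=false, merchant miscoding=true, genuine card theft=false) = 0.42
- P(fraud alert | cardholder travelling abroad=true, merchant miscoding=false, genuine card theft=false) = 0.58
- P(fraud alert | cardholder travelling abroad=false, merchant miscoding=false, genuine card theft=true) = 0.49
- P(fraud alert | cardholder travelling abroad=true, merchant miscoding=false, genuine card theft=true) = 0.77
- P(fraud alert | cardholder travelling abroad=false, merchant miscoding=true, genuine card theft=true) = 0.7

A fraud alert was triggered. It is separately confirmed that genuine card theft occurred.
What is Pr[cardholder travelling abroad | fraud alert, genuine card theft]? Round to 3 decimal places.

P(fraud alert | genuine card theft) = 0.49×0.96×0.77 + 0.7×0.96×0.23 + 0.77×0.04×0.77 + 0.85×0.04×0.23 = 0.362208 + 0.154560 + 0.023716 + 0.007820 = 0.548304
The cardholder travelling abroad-present share is 0.023716 + 0.007820 = 0.031536.
Hence the posterior is 0.031536/0.548304 ≈ 0.058.

Pr[cardholder travelling abroad | fraud alert, genuine card theft] ≈ 0.058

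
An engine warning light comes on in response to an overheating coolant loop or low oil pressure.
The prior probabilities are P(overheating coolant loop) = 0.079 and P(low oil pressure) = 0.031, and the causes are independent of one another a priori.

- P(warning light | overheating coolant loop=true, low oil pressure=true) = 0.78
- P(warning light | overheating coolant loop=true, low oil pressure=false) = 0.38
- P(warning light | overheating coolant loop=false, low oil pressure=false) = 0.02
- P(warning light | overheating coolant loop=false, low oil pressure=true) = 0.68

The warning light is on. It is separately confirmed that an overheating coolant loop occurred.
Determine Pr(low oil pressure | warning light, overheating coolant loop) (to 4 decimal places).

Pr(low oil pressure | warning light, overheating coolant loop) ≈ 0.0616

P(warning light | overheating coolant loop) = 0.38×0.969 + 0.78×0.031 = 0.368220 + 0.024180 = 0.392400
Of this, 0.024180 comes from 0.78×0.031 (the low oil pressure=true cases).
Hence the posterior is 0.024180/0.392400 ≈ 0.0616.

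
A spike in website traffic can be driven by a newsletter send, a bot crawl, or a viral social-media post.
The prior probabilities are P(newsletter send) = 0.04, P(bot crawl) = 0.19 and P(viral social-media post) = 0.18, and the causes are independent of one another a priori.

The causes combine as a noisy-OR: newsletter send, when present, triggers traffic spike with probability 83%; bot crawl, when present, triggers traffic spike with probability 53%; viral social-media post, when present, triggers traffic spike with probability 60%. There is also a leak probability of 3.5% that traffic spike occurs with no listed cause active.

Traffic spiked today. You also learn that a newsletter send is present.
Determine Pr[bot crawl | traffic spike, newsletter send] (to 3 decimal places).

Pr[bot crawl | traffic spike, newsletter send] ≈ 0.204

Under noisy-OR, P(traffic spike | causes) = 1 − (1−0.035)·∏(1−qᵢ) over the active causes.
P(traffic spike | newsletter send) = 0.83595·0.81·0.82 + 0.93438·0.81·0.18 + 0.922897·0.19·0.82 + 0.969159·0.19·0.18 = 0.555238 + 0.136233 + 0.143787 + 0.033145 = 0.868403
Restricting to configurations with bot crawl present: 0.143787 + 0.033145 = 0.176932.
Hence the posterior is 0.176932/0.868403 ≈ 0.204.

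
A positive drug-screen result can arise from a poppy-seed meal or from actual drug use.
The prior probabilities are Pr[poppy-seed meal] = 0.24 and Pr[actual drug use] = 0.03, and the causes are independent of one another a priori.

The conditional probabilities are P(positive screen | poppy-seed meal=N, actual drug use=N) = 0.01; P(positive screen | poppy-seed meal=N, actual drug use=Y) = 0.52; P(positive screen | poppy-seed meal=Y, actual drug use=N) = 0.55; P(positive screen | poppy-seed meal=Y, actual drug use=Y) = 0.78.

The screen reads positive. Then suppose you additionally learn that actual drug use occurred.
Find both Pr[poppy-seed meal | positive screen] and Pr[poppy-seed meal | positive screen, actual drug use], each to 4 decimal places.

For the numerator, keep only poppy-seed meal=true terms: 0.128040 + 0.005616 = 0.133656
The normalizing constant is 0.01·0.76·0.97 + 0.52·0.76·0.03 + 0.55·0.24·0.97 + 0.78·0.24·0.03 = 0.152884
P(poppy-seed meal | positive screen) = 0.133656/0.152884 ≈ 0.8742

Now also conditioning on actual drug use=true:
P(positive screen | actual drug use) = 0.52×0.76 + 0.78×0.24 = 0.395200 + 0.187200 = 0.582400
Restricting to configurations with poppy-seed meal present: 0.78×0.24 = 0.187200.
So P(poppy-seed meal | positive screen, actual drug use) = 0.187200/0.582400 ≈ 0.3214.

Pr[poppy-seed meal | positive screen] ≈ 0.8742; Pr[poppy-seed meal | positive screen, actual drug use] ≈ 0.3214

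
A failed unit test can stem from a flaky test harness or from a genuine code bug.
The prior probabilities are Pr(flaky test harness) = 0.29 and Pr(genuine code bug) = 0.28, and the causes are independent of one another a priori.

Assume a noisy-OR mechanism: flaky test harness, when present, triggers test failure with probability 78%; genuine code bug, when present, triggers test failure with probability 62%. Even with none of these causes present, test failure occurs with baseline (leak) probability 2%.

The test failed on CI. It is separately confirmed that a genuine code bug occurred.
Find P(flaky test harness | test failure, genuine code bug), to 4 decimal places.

P(flaky test harness | test failure, genuine code bug) ≈ 0.3740

Under noisy-OR, P(test failure | causes) = 1 − (1−0.02)·∏(1−qᵢ) over the active causes.
P(test failure | genuine code bug) = 0.6276×0.71 + 0.918072×0.29 = 0.445596 + 0.266241 = 0.711837
The flaky test harness-present share is 0.918072×0.29 = 0.266241.
So P(flaky test harness | test failure, genuine code bug) = 0.266241/0.711837 ≈ 0.3740.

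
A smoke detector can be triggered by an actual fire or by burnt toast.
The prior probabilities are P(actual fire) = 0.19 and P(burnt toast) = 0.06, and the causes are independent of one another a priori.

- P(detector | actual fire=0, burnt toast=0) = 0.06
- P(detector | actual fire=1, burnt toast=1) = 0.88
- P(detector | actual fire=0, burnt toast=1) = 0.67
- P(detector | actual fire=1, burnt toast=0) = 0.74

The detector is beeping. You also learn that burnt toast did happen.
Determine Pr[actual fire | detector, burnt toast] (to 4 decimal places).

Pr[actual fire | detector, burnt toast] ≈ 0.2355

By total probability over both values of actual fire:
  P(detector | burnt toast) = 0.67*0.81 + 0.88*0.19
        = 0.542700 + 0.167200 = 0.709900
Keeping only the actual fire-present terms gives 0.167200, so
  P(actual fire | detector, burnt toast) = 0.167200 / 0.709900 ≈ 0.2355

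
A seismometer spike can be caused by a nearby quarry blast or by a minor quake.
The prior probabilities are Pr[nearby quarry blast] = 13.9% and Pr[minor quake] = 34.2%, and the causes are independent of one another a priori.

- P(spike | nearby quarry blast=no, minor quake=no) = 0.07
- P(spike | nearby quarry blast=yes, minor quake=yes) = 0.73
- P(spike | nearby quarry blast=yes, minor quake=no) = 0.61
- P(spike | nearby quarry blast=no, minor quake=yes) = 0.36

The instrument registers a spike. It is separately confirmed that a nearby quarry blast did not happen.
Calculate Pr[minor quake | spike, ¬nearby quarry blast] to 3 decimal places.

Pr[minor quake | spike, ¬nearby quarry blast] ≈ 0.728

Weight on minor quake=true, given the evidence: 0.36×0.342 = 0.123120
Normalizer over all consistent configurations: 0.07×0.658 + 0.36×0.342 = 0.169180
Posterior = 0.123120 / 0.169180 ≈ 0.728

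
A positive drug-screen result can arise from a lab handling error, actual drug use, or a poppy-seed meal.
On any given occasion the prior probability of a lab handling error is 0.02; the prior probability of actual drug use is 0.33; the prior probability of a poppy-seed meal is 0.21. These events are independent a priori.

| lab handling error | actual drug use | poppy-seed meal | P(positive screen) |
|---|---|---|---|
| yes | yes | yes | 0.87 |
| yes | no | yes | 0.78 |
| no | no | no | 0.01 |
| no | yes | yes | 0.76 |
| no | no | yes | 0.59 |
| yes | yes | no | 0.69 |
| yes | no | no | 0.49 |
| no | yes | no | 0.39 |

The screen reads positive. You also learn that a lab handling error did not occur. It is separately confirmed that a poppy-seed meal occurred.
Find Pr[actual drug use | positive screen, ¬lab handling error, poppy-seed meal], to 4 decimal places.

Pr[actual drug use | positive screen, ¬lab handling error, poppy-seed meal] ≈ 0.3882

Weight on actual drug use=true, given the evidence: 0.76·0.33 = 0.250800
Denominator P(positive screen | ¬lab handling error, poppy-seed meal): 0.59·0.67 + 0.76·0.33 = 0.646100
P(actual drug use | positive screen, ¬lab handling error, poppy-seed meal) = 0.250800/0.646100 ≈ 0.3882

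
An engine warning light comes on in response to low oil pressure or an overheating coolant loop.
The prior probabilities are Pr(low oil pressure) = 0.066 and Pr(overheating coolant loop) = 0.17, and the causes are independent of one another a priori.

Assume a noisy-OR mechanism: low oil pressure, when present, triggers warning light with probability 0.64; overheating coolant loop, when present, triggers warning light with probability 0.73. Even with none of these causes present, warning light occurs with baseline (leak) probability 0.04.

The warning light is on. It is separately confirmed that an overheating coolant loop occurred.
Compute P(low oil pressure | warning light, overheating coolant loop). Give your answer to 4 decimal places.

P(low oil pressure | warning light, overheating coolant loop) ≈ 0.0796

Under noisy-OR, P(warning light | causes) = 1 − (1−0.04)·∏(1−qᵢ) over the active causes.
Weight on low oil pressure=true, given the evidence: 0.906688*0.066 = 0.059841
Normalizer over all consistent configurations: 0.7408*0.934 + 0.906688*0.066 = 0.751748
P(low oil pressure | warning light, overheating coolant loop) = 0.059841/0.751748 ≈ 0.0796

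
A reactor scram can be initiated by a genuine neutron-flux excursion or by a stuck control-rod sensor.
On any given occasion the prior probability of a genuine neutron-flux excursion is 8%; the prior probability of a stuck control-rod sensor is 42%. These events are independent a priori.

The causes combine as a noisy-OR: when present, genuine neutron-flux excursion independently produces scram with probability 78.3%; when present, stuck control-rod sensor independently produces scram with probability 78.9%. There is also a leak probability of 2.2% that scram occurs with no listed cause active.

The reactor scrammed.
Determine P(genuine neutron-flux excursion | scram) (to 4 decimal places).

Under noisy-OR, P(scram | causes) = 1 − (1−0.022)·∏(1−qᵢ) over the active causes.
For the numerator, keep only genuine neutron-flux excursion=true terms: 0.036553 + 0.032095 = 0.068648
Denominator P(scram): 0.022*0.92*0.58 + 0.793642*0.92*0.42 + 0.787774*0.08*0.58 + 0.95522*0.08*0.42 = 0.387050
P(genuine neutron-flux excursion | scram) = 0.068648/0.387050 ≈ 0.1774

P(genuine neutron-flux excursion | scram) ≈ 0.1774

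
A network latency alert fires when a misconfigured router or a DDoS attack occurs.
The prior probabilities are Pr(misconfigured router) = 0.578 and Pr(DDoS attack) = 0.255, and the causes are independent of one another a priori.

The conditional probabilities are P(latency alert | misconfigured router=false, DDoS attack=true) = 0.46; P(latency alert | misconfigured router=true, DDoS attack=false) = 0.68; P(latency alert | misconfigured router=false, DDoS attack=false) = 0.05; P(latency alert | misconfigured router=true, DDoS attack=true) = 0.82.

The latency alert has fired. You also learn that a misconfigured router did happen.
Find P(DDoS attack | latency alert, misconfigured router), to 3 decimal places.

By total probability over both values of DDoS attack:
  P(latency alert | misconfigured router) = 0.68×0.745 + 0.82×0.255
        = 0.506600 + 0.209100 = 0.715700
Keeping only the DDoS attack-present terms gives 0.209100, so
  P(DDoS attack | latency alert, misconfigured router) = 0.209100 / 0.715700 ≈ 0.292

P(DDoS attack | latency alert, misconfigured router) ≈ 0.292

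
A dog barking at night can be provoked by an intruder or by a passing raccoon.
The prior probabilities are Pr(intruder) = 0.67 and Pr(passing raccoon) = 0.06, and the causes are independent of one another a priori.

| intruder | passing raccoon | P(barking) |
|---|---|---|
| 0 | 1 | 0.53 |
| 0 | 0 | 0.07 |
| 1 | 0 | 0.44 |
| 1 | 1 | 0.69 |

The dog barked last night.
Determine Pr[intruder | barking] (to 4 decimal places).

Pr[intruder | barking] ≈ 0.9044

P(barking) = 0.07·0.33·0.94 + 0.53·0.33·0.06 + 0.44·0.67·0.94 + 0.69·0.67·0.06 = 0.021714 + 0.010494 + 0.277112 + 0.027738 = 0.337058
Of this, 0.304850 comes from 0.277112 + 0.027738 (the intruder=true cases).
P(intruder | barking) = 0.304850 / 0.337058 ≈ 0.9044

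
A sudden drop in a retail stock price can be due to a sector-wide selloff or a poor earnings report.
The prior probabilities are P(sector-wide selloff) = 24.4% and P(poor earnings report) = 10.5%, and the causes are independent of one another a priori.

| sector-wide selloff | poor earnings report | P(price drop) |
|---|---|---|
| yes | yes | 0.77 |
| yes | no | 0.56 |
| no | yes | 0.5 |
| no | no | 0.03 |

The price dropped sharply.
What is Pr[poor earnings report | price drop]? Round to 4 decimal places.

Pr[poor earnings report | price drop] ≈ 0.2941

Enumerate the 4 (sector-wide selloff, poor earnings report) configurations and weight by the priors:
  P(price drop) = 0.03*0.756*0.895 + 0.5*0.756*0.105 + 0.56*0.244*0.895 + 0.77*0.244*0.105
        = 0.020299 + 0.039690 + 0.122293 + 0.019727 = 0.202009
Configurations with poor earnings report contribute 0.059417, so
  P(poor earnings report | price drop) = 0.059417 / 0.202009 ≈ 0.2941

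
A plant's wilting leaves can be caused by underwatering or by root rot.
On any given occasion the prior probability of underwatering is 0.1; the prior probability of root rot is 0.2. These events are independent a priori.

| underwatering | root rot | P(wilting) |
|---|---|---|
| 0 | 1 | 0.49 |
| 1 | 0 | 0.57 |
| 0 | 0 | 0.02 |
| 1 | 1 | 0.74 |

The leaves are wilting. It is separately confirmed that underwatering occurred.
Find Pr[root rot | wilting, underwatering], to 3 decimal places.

Numerator (weight on configurations with root rot): 0.74×0.2 = 0.148000
Denominator P(wilting | underwatering): 0.57×0.8 + 0.74×0.2 = 0.604000
Posterior = 0.148000 / 0.604000 ≈ 0.245

Pr[root rot | wilting, underwatering] ≈ 0.245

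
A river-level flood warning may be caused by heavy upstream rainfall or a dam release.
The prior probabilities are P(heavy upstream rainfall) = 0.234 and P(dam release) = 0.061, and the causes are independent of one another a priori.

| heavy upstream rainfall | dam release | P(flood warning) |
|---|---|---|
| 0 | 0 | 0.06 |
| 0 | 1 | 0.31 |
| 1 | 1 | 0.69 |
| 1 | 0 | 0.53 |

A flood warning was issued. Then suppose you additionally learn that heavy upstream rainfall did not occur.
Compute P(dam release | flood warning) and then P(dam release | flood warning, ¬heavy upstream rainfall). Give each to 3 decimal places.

P(flood warning) = 0.06·0.766·0.939 + 0.31·0.766·0.061 + 0.53·0.234·0.939 + 0.69·0.234·0.061 = 0.043156 + 0.014485 + 0.116455 + 0.009849 = 0.183945
The dam release-present share is 0.014485 + 0.009849 = 0.024334.
Hence the posterior is 0.024334/0.183945 ≈ 0.132.

Now also conditioning on heavy upstream rainfall≠true:
P(flood warning | ¬heavy upstream rainfall) = 0.06*0.939 + 0.31*0.061 = 0.056340 + 0.018910 = 0.075250
Restricting to configurations with dam release present: 0.31*0.061 = 0.018910.
So P(dam release | flood warning, ¬heavy upstream rainfall) = 0.018910/0.075250 ≈ 0.251.

P(dam release | flood warning) ≈ 0.132; P(dam release | flood warning, ¬heavy upstream rainfall) ≈ 0.251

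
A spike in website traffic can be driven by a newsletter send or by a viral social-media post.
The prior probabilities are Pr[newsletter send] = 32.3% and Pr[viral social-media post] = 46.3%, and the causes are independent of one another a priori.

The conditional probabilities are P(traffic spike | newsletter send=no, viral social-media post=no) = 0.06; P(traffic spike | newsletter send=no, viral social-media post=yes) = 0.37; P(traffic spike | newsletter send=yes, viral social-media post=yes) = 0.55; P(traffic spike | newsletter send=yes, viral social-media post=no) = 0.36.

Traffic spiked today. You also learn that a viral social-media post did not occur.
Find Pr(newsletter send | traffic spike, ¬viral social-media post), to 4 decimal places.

Numerator (weight on configurations with newsletter send): 0.36×0.323 = 0.116280
The normalizing constant is 0.06×0.677 + 0.36×0.323 = 0.156900
P(newsletter send | traffic spike, ¬viral social-media post) = 0.116280/0.156900 ≈ 0.7411

Pr(newsletter send | traffic spike, ¬viral social-media post) ≈ 0.7411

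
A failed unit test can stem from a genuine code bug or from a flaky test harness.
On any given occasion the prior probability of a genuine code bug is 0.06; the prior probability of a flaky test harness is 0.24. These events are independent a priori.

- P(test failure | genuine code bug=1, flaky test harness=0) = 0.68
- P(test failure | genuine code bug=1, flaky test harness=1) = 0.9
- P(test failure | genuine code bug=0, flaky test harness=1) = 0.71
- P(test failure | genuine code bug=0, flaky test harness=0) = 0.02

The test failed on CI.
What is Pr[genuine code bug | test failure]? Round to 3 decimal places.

Pr[genuine code bug | test failure] ≈ 0.201

Enumerate the 4 (genuine code bug, flaky test harness) configurations and weight by the priors:
  P(test failure) = 0.02×0.94×0.76 + 0.71×0.94×0.24 + 0.68×0.06×0.76 + 0.9×0.06×0.24
        = 0.014288 + 0.160176 + 0.031008 + 0.012960 = 0.218432
The terms with genuine code bug present sum to 0.043968, so
  P(genuine code bug | test failure) = 0.043968 / 0.218432 ≈ 0.201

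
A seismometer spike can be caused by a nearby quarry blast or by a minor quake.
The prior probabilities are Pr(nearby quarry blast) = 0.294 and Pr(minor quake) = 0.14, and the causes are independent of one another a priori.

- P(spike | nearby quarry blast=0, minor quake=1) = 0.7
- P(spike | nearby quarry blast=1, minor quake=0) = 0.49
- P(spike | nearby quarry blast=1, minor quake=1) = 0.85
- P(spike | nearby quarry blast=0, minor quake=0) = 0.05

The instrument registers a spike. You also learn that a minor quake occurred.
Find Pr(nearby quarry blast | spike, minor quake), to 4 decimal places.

Pr(nearby quarry blast | spike, minor quake) ≈ 0.3358

Numerator (weight on configurations with nearby quarry blast): 0.85*0.294 = 0.249900
The normalizing constant is 0.7*0.706 + 0.85*0.294 = 0.744100
P(nearby quarry blast | spike, minor quake) = 0.249900/0.744100 ≈ 0.3358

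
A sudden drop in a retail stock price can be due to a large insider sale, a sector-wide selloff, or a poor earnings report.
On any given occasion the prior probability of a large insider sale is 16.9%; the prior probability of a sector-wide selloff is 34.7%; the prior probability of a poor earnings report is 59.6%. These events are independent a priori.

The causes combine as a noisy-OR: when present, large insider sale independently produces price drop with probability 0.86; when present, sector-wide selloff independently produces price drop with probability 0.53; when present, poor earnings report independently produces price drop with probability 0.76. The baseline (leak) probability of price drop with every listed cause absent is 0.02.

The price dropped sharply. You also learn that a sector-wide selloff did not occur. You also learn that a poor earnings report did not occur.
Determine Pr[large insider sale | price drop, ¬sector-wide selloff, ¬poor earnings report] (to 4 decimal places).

Pr[large insider sale | price drop, ¬sector-wide selloff, ¬poor earnings report] ≈ 0.8977

Under noisy-OR, P(price drop | causes) = 1 − (1−0.02)·∏(1−qᵢ) over the active causes.
By total probability over both values of large insider sale:
  P(price drop | ¬sector-wide selloff, ¬poor earnings report) = 0.02·0.831 + 0.8628·0.169
        = 0.016620 + 0.145813 = 0.162433
Configurations with large insider sale contribute 0.145813, so
  P(large insider sale | price drop, ¬sector-wide selloff, ¬poor earnings report) = 0.145813 / 0.162433 ≈ 0.8977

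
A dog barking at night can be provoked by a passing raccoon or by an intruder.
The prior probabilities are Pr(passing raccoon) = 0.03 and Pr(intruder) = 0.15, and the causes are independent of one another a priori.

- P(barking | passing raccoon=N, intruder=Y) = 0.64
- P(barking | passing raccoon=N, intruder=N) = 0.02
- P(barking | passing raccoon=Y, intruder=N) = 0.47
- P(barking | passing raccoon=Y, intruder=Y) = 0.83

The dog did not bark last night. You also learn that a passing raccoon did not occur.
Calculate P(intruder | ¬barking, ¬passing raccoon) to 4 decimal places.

P(¬barking | ¬passing raccoon) = 0.98*0.85 + 0.36*0.15 = 0.833000 + 0.054000 = 0.887000
Restricting to configurations with intruder present: 0.36*0.15 = 0.054000.
P(intruder | ¬barking, ¬passing raccoon) = 0.054000 / 0.887000 ≈ 0.0609

P(intruder | ¬barking, ¬passing raccoon) ≈ 0.0609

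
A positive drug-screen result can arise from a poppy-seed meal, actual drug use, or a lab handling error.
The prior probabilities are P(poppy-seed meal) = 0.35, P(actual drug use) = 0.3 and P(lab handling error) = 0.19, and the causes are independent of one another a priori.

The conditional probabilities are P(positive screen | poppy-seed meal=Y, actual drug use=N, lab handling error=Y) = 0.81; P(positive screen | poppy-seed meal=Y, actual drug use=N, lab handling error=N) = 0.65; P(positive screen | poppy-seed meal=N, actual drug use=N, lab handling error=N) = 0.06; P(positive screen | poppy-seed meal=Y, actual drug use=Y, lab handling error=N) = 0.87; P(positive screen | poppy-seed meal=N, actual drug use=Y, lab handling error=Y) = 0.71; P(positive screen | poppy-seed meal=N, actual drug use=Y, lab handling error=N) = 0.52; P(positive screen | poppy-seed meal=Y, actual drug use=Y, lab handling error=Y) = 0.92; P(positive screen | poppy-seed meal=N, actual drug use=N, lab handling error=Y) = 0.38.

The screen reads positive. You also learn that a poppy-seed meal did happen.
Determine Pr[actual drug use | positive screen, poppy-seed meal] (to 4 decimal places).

P(positive screen | poppy-seed meal) = 0.65×0.7×0.81 + 0.81×0.7×0.19 + 0.87×0.3×0.81 + 0.92×0.3×0.19 = 0.368550 + 0.107730 + 0.211410 + 0.052440 = 0.740130
Of this, 0.263850 comes from 0.211410 + 0.052440 (the actual drug use=true cases).
P(actual drug use | positive screen, poppy-seed meal) = 0.263850 / 0.740130 ≈ 0.3565

Pr[actual drug use | positive screen, poppy-seed meal] ≈ 0.3565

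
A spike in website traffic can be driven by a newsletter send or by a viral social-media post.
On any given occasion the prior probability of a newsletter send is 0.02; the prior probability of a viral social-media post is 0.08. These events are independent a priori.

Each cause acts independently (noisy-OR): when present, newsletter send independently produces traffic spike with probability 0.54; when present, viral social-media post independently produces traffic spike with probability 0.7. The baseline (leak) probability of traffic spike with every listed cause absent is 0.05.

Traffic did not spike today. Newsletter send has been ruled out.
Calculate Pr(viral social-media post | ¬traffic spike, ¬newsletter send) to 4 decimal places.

Pr(viral social-media post | ¬traffic spike, ¬newsletter send) ≈ 0.0254

Under noisy-OR, P(traffic spike | causes) = 1 − (1−0.05)·∏(1−qᵢ) over the active causes.
Enumerate both values of viral social-media post and weight by the priors:
  P(¬traffic spike | ¬newsletter send) = 0.95×0.92 + 0.285×0.08
        = 0.874000 + 0.022800 = 0.896800
Configurations with viral social-media post contribute 0.022800, so
  P(viral social-media post | ¬traffic spike, ¬newsletter send) = 0.022800 / 0.896800 ≈ 0.0254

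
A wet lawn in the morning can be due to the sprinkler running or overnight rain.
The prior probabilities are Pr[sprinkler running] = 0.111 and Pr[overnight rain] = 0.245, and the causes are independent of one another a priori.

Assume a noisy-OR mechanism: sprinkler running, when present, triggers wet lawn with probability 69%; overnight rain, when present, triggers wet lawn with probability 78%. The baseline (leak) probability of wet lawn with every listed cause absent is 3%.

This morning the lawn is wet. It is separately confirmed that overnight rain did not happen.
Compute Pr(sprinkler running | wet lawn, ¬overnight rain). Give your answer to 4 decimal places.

Pr(sprinkler running | wet lawn, ¬overnight rain) ≈ 0.7443

Under noisy-OR, P(wet lawn | causes) = 1 − (1−0.03)·∏(1−qᵢ) over the active causes.
Numerator (weight on configurations with sprinkler running): 0.6993×0.111 = 0.077622
Normalizer over all consistent configurations: 0.03×0.889 + 0.6993×0.111 = 0.104292
Posterior = 0.077622 / 0.104292 ≈ 0.7443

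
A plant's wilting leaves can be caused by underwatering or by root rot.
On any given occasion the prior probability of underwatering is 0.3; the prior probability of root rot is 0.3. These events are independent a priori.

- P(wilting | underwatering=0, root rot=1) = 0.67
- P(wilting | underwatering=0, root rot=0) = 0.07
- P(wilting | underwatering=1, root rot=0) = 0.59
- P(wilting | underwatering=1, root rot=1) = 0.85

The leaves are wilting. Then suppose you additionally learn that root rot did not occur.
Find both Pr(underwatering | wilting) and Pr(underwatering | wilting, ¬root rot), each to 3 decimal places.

Pr(underwatering | wilting) ≈ 0.534; Pr(underwatering | wilting, ¬root rot) ≈ 0.783

Weight on underwatering=true, given the evidence: 0.123900 + 0.076500 = 0.200400
Denominator P(wilting): 0.07×0.7×0.7 + 0.67×0.7×0.3 + 0.59×0.3×0.7 + 0.85×0.3×0.3 = 0.375400
Posterior = 0.200400 / 0.375400 ≈ 0.534

Now condition on the additional information:
Numerator (weight on configurations with underwatering): 0.59*0.3 = 0.177000
Denominator P(wilting | ¬root rot): 0.07*0.7 + 0.59*0.3 = 0.226000
Posterior = 0.177000 / 0.226000 ≈ 0.783
With root rot excluded, underwatering must carry more of the explanatory weight for the wilting.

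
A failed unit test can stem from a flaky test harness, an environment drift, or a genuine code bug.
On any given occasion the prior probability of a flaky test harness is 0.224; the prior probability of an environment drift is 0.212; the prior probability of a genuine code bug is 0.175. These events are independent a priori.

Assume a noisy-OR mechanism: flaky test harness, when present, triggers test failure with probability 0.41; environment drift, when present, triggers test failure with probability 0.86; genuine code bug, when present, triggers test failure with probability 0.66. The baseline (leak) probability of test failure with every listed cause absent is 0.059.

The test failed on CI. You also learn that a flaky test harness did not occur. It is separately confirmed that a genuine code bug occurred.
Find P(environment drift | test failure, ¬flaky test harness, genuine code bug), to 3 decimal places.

Under noisy-OR, P(test failure | causes) = 1 − (1−0.059)·∏(1−qᵢ) over the active causes.
Sum P(test failure|·) weighted by the priors over both values of environment drift:
  P(test failure | ¬flaky test harness, genuine code bug) = 0.68006·0.788 + 0.955208·0.212
        = 0.535887 + 0.202504 = 0.738391
Configurations with environment drift contribute 0.202504, so
  P(environment drift | test failure, ¬flaky test harness, genuine code bug) = 0.202504 / 0.738391 ≈ 0.274

P(environment drift | test failure, ¬flaky test harness, genuine code bug) ≈ 0.274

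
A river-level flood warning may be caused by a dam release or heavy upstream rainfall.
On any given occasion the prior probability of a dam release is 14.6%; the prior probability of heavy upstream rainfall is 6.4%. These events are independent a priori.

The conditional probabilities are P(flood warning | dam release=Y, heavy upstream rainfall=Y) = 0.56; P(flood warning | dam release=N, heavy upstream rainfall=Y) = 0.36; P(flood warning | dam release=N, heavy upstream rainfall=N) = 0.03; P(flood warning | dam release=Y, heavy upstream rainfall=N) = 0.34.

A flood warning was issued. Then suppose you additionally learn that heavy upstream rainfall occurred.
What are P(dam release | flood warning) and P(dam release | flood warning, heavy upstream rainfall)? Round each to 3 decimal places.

P(dam release | flood warning) ≈ 0.542; P(dam release | flood warning, heavy upstream rainfall) ≈ 0.210

Sum P(flood warning|·) weighted by the priors over the 4 (dam release, heavy upstream rainfall) configurations:
  P(flood warning) = 0.03*0.854*0.936 + 0.36*0.854*0.064 + 0.34*0.146*0.936 + 0.56*0.146*0.064
        = 0.023980 + 0.019676 + 0.046463 + 0.005233 = 0.095352
The terms with dam release present sum to 0.051696, so
  P(dam release | flood warning) = 0.051696 / 0.095352 ≈ 0.542

Now also conditioning on heavy upstream rainfall=true:
By total probability over both values of dam release:
  P(flood warning | heavy upstream rainfall) = 0.36×0.854 + 0.56×0.146
        = 0.307440 + 0.081760 = 0.389200
Configurations with dam release contribute 0.081760, so
  P(dam release | flood warning, heavy upstream rainfall) = 0.081760 / 0.389200 ≈ 0.210
This is intercausal reasoning (explaining away): once heavy upstream rainfall accounts for the flood warning, dam release becomes less likely.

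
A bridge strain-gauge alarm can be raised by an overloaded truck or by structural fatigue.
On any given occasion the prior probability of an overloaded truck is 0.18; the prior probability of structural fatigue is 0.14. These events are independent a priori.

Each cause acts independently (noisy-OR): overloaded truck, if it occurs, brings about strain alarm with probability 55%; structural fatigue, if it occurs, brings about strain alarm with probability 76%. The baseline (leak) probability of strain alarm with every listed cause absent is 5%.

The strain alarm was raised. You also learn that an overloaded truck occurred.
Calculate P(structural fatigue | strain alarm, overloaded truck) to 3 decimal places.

P(structural fatigue | strain alarm, overloaded truck) ≈ 0.203

Under noisy-OR, P(strain alarm | causes) = 1 − (1−0.05)·∏(1−qᵢ) over the active causes.
Sum P(strain alarm|·) weighted by the priors over both values of structural fatigue:
  P(strain alarm | overloaded truck) = 0.5725*0.86 + 0.8974*0.14
        = 0.492350 + 0.125636 = 0.617986
Keeping only the structural fatigue-present terms gives 0.125636, so
  P(structural fatigue | strain alarm, overloaded truck) = 0.125636 / 0.617986 ≈ 0.203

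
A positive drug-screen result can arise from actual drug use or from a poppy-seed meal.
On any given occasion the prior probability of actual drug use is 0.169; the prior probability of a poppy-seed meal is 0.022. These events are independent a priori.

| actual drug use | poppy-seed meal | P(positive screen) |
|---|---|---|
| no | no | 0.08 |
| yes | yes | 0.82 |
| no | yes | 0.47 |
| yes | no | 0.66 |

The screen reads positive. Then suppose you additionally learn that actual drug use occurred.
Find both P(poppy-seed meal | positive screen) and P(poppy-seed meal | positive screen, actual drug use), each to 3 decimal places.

By total probability over the 4 (actual drug use, poppy-seed meal) configurations:
  P(positive screen) = 0.08·0.831·0.978 + 0.47·0.831·0.022 + 0.66·0.169·0.978 + 0.82·0.169·0.022
        = 0.065017 + 0.008593 + 0.109086 + 0.003049 = 0.185745
Keeping only the poppy-seed meal-present terms gives 0.011642, so
  P(poppy-seed meal | positive screen) = 0.011642 / 0.185745 ≈ 0.063

Now also conditioning on actual drug use=true:
Numerator (weight on configurations with poppy-seed meal): 0.82*0.022 = 0.018040
The normalizing constant is 0.66*0.978 + 0.82*0.022 = 0.663520
P(poppy-seed meal | positive screen, actual drug use) = 0.018040/0.663520 ≈ 0.027
This is intercausal reasoning (explaining away): once actual drug use accounts for the positive screen, poppy-seed meal becomes less likely.

P(poppy-seed meal | positive screen) ≈ 0.063; P(poppy-seed meal | positive screen, actual drug use) ≈ 0.027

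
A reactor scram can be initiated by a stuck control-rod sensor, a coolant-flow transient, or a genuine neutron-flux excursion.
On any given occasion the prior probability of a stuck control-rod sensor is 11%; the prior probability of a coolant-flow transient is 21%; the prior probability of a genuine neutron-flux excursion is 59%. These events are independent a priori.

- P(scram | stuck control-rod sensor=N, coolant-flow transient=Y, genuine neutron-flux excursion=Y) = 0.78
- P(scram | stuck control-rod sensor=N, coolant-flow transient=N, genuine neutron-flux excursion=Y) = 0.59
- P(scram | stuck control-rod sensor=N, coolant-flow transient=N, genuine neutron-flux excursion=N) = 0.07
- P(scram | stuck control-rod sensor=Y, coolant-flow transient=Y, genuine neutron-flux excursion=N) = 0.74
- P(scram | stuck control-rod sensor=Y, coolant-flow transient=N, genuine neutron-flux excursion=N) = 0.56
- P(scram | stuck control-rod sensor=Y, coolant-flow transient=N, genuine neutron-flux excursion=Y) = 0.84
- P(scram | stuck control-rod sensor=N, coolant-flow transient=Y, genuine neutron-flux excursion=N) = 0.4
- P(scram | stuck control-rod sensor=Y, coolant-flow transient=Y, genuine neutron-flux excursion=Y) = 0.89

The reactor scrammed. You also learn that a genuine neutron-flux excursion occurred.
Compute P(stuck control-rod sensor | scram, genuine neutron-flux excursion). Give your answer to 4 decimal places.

P(stuck control-rod sensor | scram, genuine neutron-flux excursion) ≈ 0.1430

Sum P(scram|·) weighted by the priors over the 4 (stuck control-rod sensor, coolant-flow transient) configurations:
  P(scram | genuine neutron-flux excursion) = 0.59×0.89×0.79 + 0.78×0.89×0.21 + 0.84×0.11×0.79 + 0.89×0.11×0.21
        = 0.414829 + 0.145782 + 0.072996 + 0.020559 = 0.654166
Keeping only the stuck control-rod sensor-present terms gives 0.093555, so
  P(stuck control-rod sensor | scram, genuine neutron-flux excursion) = 0.093555 / 0.654166 ≈ 0.1430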